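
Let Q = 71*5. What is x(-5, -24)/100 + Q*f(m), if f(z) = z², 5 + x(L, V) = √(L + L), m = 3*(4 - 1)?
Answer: 575099/20 + I*√10/100 ≈ 28755.0 + 0.031623*I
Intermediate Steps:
m = 9 (m = 3*3 = 9)
Q = 355
x(L, V) = -5 + √2*√L (x(L, V) = -5 + √(L + L) = -5 + √(2*L) = -5 + √2*√L)
x(-5, -24)/100 + Q*f(m) = (-5 + √2*√(-5))/100 + 355*9² = (-5 + √2*(I*√5))*(1/100) + 355*81 = (-5 + I*√10)*(1/100) + 28755 = (-1/20 + I*√10/100) + 28755 = 575099/20 + I*√10/100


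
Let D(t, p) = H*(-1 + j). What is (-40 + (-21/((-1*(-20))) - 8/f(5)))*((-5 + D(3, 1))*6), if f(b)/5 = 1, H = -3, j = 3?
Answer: 28149/10 ≈ 2814.9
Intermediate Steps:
f(b) = 5 (f(b) = 5*1 = 5)
D(t, p) = -6 (D(t, p) = -3*(-1 + 3) = -3*2 = -6)
(-40 + (-21/((-1*(-20))) - 8/f(5)))*((-5 + D(3, 1))*6) = (-40 + (-21/((-1*(-20))) - 8/5))*((-5 - 6)*6) = (-40 + (-21/20 - 8*1/5))*(-11*6) = (-40 + (-21*1/20 - 8/5))*(-66) = (-40 + (-21/20 - 8/5))*(-66) = (-40 - 53/20)*(-66) = -853/20*(-66) = 28149/10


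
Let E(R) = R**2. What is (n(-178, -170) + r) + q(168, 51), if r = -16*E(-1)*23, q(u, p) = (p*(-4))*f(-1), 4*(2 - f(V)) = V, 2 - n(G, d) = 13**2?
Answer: -994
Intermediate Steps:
n(G, d) = -167 (n(G, d) = 2 - 1*13**2 = 2 - 1*169 = 2 - 169 = -167)
f(V) = 2 - V/4
q(u, p) = -9*p (q(u, p) = (p*(-4))*(2 - 1/4*(-1)) = (-4*p)*(2 + 1/4) = -4*p*(9/4) = -9*p)
r = -368 (r = -16*(-1)**2*23 = -16*1*23 = -16*23 = -368)
(n(-178, -170) + r) + q(168, 51) = (-167 - 368) - 9*51 = -535 - 459 = -994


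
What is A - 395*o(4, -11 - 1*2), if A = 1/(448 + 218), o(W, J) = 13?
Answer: -3419909/666 ≈ -5135.0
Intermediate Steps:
A = 1/666 ≈ 0.0015015
A - 395*o(4, -11 - 1*2) = 1/666 - 395*13 = 1/666 - 5135 = -3419909/666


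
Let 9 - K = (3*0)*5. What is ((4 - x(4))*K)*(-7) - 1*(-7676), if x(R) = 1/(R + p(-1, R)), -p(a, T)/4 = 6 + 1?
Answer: 59371/8 ≈ 7421.4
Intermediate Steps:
p(a, T) = -28 (p(a, T) = -4*(6 + 1) = -4*7 = -28)
x(R) = 1/(-28 + R) (x(R) = 1/(R - 28) = 1/(-28 + R))
K = 9 (K = 9 - 3*0*5 = 9 - 0*5 = 9 - 1*0 = 9 + 0 = 9)
((4 - x(4))*K)*(-7) - 1*(-7676) = ((4 - 1/(-28 + 4))*9)*(-7) - 1*(-7676) = ((4 - 1/(-24))*9)*(-7) + 7676 = ((4 - 1*(-1/24))*9)*(-7) + 7676 = ((4 + 1/24)*9)*(-7) + 7676 = ((97/24)*9)*(-7) + 7676 = (291/8)*(-7) + 7676 = -2037/8 + 7676 = 59371/8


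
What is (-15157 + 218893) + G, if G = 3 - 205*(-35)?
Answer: 210914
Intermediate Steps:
G = 7178 (G = 3 + 7175 = 7178)
(-15157 + 218893) + G = (-15157 + 218893) + 7178 = 203736 + 7178 = 210914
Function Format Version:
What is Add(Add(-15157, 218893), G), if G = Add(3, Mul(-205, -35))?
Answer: 210914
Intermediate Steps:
G = 7178 (G = Add(3, 7175) = 7178)
Add(Add(-15157, 218893), G) = Add(Add(-15157, 218893), 7178) = Add(203736, 7178) = 210914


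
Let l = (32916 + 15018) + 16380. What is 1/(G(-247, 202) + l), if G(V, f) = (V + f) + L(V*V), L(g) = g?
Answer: 1/125278 ≈ 7.9822e-6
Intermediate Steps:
G(V, f) = V + f + V² (G(V, f) = (V + f) + V*V = (V + f) + V² = V + f + V²)
l = 64314 (l = 47934 + 16380 = 64314)
1/(G(-247, 202) + l) = 1/((-247 + 202 + (-247)²) + 64314) = 1/((-247 + 202 + 61009) + 64314) = 1/(60964 + 64314) = 1/125278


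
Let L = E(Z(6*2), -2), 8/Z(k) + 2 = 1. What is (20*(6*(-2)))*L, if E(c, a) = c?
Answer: 1920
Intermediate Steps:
Z(k) = -8 (Z(k) = 8/(-2 + 1) = 8/(-1) = 8*(-1) = -8)
L = -8
(20*(6*(-2)))*L = (20*(6*(-2)))*(-8) = (20*(-12))*(-8) = -240*(-8) = 1920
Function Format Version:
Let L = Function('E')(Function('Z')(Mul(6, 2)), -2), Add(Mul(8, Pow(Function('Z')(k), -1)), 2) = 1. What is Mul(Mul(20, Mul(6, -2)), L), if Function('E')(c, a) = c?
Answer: 1920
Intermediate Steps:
Function('Z')(k) = -8 (Function('Z')(k) = Mul(8, Pow(Add(-2, 1), -1)) = Mul(8, Pow(-1, -1)) = Mul(8, -1) = -8)
L = -8
Mul(Mul(20, Mul(6, -2)), L) = Mul(Mul(20, Mul(6, -2)), -8) = Mul(Mul(20, -12), -8) = Mul(-240, -8) = 1920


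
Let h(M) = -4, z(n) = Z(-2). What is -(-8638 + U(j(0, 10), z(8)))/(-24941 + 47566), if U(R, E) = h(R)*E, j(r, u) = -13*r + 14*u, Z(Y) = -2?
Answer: 1726/4525 ≈ 0.38144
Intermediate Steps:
z(n) = -2
U(R, E) = -4*E
-(-8638 + U(j(0, 10), z(8)))/(-24941 + 47566) = -(-8638 - 4*(-2))/(-24941 + 47566) = -(-8638 + 8)/22625 = -(-8630)/22625 = -1*(-1726/4525) = 1726/4525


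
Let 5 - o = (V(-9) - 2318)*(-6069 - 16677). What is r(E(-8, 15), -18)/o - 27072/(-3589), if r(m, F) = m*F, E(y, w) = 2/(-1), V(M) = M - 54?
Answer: 1466171229708/194373855169 ≈ 7.5430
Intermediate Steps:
V(M) = -54 + M
E(y, w) = -2 (E(y, w) = 2*(-1) = -2)
o = -54158221 (o = 5 - ((-54 - 9) - 2318)*(-6069 - 16677) = 5 - (-63 - 2318)*(-22746) = 5 - (-2381)*(-22746) = 5 - 1*54158226 = 5 - 54158226 = -54158221)
r(m, F) = F*m
r(E(-8, 15), -18)/o - 27072/(-3589) = -18*(-2)/(-54158221) - 27072/(-3589) = 36*(-1/54158221) - 27072*(-1/3589) = -36/54158221 + 27072/3589 = 1466171229708/194373855169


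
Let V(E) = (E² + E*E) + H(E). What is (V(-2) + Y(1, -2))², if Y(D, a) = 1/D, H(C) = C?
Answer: 49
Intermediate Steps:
V(E) = E + 2*E² (V(E) = (E² + E*E) + E = (E² + E²) + E = 2*E² + E = E + 2*E²)
(V(-2) + Y(1, -2))² = (-2*(1 + 2*(-2)) + 1/1)² = (-2*(1 - 4) + 1)² = (-2*(-3) + 1)² = (6 + 1)² = 7² = 49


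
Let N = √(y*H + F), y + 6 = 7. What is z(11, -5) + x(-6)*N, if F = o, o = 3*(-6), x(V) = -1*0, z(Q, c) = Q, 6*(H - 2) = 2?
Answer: 11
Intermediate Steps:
H = 7/3 (H = 2 + (⅙)*2 = 2 + ⅓ = 7/3 ≈ 2.3333)
y = 1 (y = -6 + 7 = 1)
x(V) = 0
o = -18
F = -18
N = I*√141/3 (N = √(1*(7/3) - 18) = √(7/3 - 18) = √(-47/3) = I*√141/3 ≈ 3.9581*I)
z(11, -5) + x(-6)*N = 11 + 0*(I*√141/3) = 11 + 0 = 11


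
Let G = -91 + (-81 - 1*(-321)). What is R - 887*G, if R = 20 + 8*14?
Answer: -132031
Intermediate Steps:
G = 149 (G = -91 + (-81 + 321) = -91 + 240 = 149)
R = 132 (R = 20 + 112 = 132)
R - 887*G = 132 - 887*149 = 132 - 132163 = -132031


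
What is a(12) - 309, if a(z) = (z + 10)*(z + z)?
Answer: 219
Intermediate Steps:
a(z) = 2*z*(10 + z) (a(z) = (10 + z)*(2*z) = 2*z*(10 + z))
a(12) - 309 = 2*12*(10 + 12) - 309 = 2*12*22 - 309 = 528 - 309 = 219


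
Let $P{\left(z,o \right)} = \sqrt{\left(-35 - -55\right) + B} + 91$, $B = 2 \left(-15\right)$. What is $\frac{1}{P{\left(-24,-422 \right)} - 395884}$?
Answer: $- \frac{395793}{156652098859} - \frac{i \sqrt{10}}{156652098859} \approx -2.5266 \cdot 10^{-6} - 2.0187 \cdot 10^{-11} i$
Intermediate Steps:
$B = -30$
$P{\left(z,o \right)} = 91 + i \sqrt{10}$ ($P{\left(z,o \right)} = \sqrt{\left(-35 - -55\right) - 30} + 91 = \sqrt{\left(-35 + 55\right) - 30} + 91 = \sqrt{20 - 30} + 91 = \sqrt{-10} + 91 = i \sqrt{10} + 91 = 91 + i \sqrt{10}$)
$\frac{1}{P{\left(-24,-422 \right)} - 395884} = \frac{1}{\left(91 + i \sqrt{10}\right) - 395884} = \frac{1}{-395793 + i \sqrt{10}}$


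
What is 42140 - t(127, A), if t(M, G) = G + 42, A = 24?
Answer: 42074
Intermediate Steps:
t(M, G) = 42 + G
42140 - t(127, A) = 42140 - (42 + 24) = 42140 - 1*66 = 42140 - 66 = 42074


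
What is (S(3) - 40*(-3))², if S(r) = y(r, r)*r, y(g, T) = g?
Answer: 16641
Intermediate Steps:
S(r) = r² (S(r) = r*r = r²)
(S(3) - 40*(-3))² = (3² - 40*(-3))² = (9 + 120)² = 129² = 16641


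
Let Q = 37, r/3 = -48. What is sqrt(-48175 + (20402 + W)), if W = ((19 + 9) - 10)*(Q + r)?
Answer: I*sqrt(29699) ≈ 172.33*I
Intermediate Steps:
r = -144 (r = 3*(-48) = -144)
W = -1926 (W = ((19 + 9) - 10)*(37 - 144) = (28 - 10)*(-107) = 18*(-107) = -1926)
sqrt(-48175 + (20402 + W)) = sqrt(-48175 + (20402 - 1926)) = sqrt(-48175 + 18476) = sqrt(-29699) = I*sqrt(29699)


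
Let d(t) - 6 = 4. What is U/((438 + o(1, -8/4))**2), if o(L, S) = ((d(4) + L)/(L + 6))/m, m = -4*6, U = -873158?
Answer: -573116544/125883403 ≈ -4.5528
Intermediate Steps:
d(t) = 10 (d(t) = 6 + 4 = 10)
m = -24
o(L, S) = -(10 + L)/(24*(6 + L)) (o(L, S) = ((10 + L)/(L + 6))/(-24) = ((10 + L)/(6 + L))*(-1/24) = -(10 + L)/(24*(6 + L)))
U/((438 + o(1, -8/4))**2) = -873158/(438 + (-10 - 1*1)/(24*(6 + 1)))**2 = -873158/(438 + (1/24)*(-10 - 1)/7)**2 = -873158/(438 + (1/24)*(1/7)*(-11))**2 = -873158/(438 - 11/168)**2 = -873158/((73573/168)**2) = -873158/5412986329/28224 = -873158*28224/5412986329 = -573116544/125883403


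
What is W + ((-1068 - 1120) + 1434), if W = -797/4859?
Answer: -3664483/4859 ≈ -754.16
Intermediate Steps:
W = -797/4859 (W = -797*1/4859 = -797/4859 ≈ -0.16403)
W + ((-1068 - 1120) + 1434) = -797/4859 + ((-1068 - 1120) + 1434) = -797/4859 + (-2188 + 1434) = -797/4859 - 754 = -3664483/4859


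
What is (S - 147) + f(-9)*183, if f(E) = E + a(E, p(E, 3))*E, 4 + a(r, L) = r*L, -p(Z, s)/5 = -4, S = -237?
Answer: 301017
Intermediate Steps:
p(Z, s) = 20 (p(Z, s) = -5*(-4) = 20)
a(r, L) = -4 + L*r (a(r, L) = -4 + r*L = -4 + L*r)
f(E) = E + E*(-4 + 20*E) (f(E) = E + (-4 + 20*E)*E = E + E*(-4 + 20*E))
(S - 147) + f(-9)*183 = (-237 - 147) - 9*(-3 + 20*(-9))*183 = -384 - 9*(-3 - 180)*183 = -384 - 9*(-183)*183 = -384 + 1647*183 = -384 + 301401 = 301017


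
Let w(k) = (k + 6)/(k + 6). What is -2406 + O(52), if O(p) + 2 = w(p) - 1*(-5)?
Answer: -2402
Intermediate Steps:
w(k) = 1 (w(k) = (6 + k)/(6 + k) = 1)
O(p) = 4 (O(p) = -2 + (1 - 1*(-5)) = -2 + (1 + 5) = -2 + 6 = 4)
-2406 + O(52) = -2406 + 4 = -2402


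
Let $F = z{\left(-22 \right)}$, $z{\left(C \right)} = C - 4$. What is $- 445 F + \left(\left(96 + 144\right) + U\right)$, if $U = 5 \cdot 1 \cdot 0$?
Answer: $11810$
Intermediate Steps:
$z{\left(C \right)} = -4 + C$
$F = -26$ ($F = -4 - 22 = -26$)
$U = 0$ ($U = 5 \cdot 0 = 0$)
$- 445 F + \left(\left(96 + 144\right) + U\right) = \left(-445\right) \left(-26\right) + \left(\left(96 + 144\right) + 0\right) = 11570 + \left(240 + 0\right) = 11570 + 240 = 11810$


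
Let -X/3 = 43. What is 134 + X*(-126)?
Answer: 16388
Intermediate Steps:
X = -129 (X = -3*43 = -129)
134 + X*(-126) = 134 - 129*(-126) = 134 + 16254 = 16388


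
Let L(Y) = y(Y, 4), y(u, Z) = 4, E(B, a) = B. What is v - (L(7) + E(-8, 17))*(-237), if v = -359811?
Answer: -360759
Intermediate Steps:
L(Y) = 4
v - (L(7) + E(-8, 17))*(-237) = -359811 - (4 - 8)*(-237) = -359811 - (-4)*(-237) = -359811 - 1*948 = -359811 - 948 = -360759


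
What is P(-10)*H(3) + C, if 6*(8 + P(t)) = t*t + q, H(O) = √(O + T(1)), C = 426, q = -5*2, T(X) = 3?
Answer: 426 + 7*√6 ≈ 443.15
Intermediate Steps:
q = -10
H(O) = √(3 + O) (H(O) = √(O + 3) = √(3 + O))
P(t) = -29/3 + t²/6 (P(t) = -8 + (t*t - 10)/6 = -8 + (t² - 10)/6 = -8 + (-10 + t²)/6 = -8 + (-5/3 + t²/6) = -29/3 + t²/6)
P(-10)*H(3) + C = (-29/3 + (⅙)*(-10)²)*√(3 + 3) + 426 = (-29/3 + (⅙)*100)*√6 + 426 = (-29/3 + 50/3)*√6 + 426 = 7*√6 + 426 = 426 + 7*√6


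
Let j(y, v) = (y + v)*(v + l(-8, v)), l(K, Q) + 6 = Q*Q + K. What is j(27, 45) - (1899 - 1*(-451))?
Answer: 145682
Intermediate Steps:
l(K, Q) = -6 + K + Q² (l(K, Q) = -6 + (Q*Q + K) = -6 + (Q² + K) = -6 + (K + Q²) = -6 + K + Q²)
j(y, v) = (v + y)*(-14 + v + v²) (j(y, v) = (y + v)*(v + (-6 - 8 + v²)) = (v + y)*(v + (-14 + v²)) = (v + y)*(-14 + v + v²))
j(27, 45) - (1899 - 1*(-451)) = (45² + 45*27 + 45*(-14 + 45²) + 27*(-14 + 45²)) - (1899 - 1*(-451)) = (2025 + 1215 + 45*(-14 + 2025) + 27*(-14 + 2025)) - (1899 + 451) = (2025 + 1215 + 45*2011 + 27*2011) - 1*2350 = (2025 + 1215 + 90495 + 54297) - 2350 = 148032 - 2350 = 145682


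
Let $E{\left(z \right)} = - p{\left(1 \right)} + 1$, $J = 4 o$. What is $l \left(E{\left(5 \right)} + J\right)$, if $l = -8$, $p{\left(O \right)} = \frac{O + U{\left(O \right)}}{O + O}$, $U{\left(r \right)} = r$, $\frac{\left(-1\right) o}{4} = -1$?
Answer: $-128$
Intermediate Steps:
$o = 4$ ($o = \left(-4\right) \left(-1\right) = 4$)
$p{\left(O \right)} = 1$ ($p{\left(O \right)} = \frac{O + O}{O + O} = \frac{2 O}{2 O} = 2 O \frac{1}{2 O} = 1$)
$J = 16$ ($J = 4 \cdot 4 = 16$)
$E{\left(z \right)} = 0$ ($E{\left(z \right)} = \left(-1\right) 1 + 1 = -1 + 1 = 0$)
$l \left(E{\left(5 \right)} + J\right) = - 8 \left(0 + 16\right) = \left(-8\right) 16 = -128$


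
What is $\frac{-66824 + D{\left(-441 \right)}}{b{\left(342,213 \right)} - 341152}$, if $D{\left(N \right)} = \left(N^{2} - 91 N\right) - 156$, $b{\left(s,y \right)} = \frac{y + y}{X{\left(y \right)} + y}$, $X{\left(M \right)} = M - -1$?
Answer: $- \frac{35789432}{72835739} \approx -0.49137$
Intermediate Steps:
$X{\left(M \right)} = 1 + M$ ($X{\left(M \right)} = M + 1 = 1 + M$)
$b{\left(s,y \right)} = \frac{2 y}{1 + 2 y}$ ($b{\left(s,y \right)} = \frac{y + y}{\left(1 + y\right) + y} = \frac{2 y}{1 + 2 y}$)
$D{\left(N \right)} = -156 + N^{2} - 91 N$
$\frac{-66824 + D{\left(-441 \right)}}{b{\left(342,213 \right)} - 341152} = \frac{-66824 - \left(-39975 - 194481\right)}{2 \cdot 213 \frac{1}{1 + 2 \cdot 213} - 341152} = \frac{-66824 + \left(-156 + 194481 + 40131\right)}{2 \cdot 213 \frac{1}{1 + 426} - 341152} = \frac{-66824 + 234456}{2 \cdot 213 \cdot \frac{1}{427} - 341152} = \frac{167632}{2 \cdot 213 \cdot \frac{1}{427} - 341152} = \frac{167632}{\frac{426}{427} - 341152} = \frac{167632}{- \frac{145671478}{427}} = 167632 \left(- \frac{427}{145671478}\right) = - \frac{35789432}{72835739}$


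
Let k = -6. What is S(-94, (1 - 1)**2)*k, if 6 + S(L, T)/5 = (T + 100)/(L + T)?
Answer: 9960/47 ≈ 211.91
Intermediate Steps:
S(L, T) = -30 + 5*(100 + T)/(L + T) (S(L, T) = -30 + 5*((T + 100)/(L + T)) = -30 + 5*((100 + T)/(L + T)) = -30 + 5*(100 + T)/(L + T))
S(-94, (1 - 1)**2)*k = (5*(100 - 6*(-94) - 5*(1 - 1)**2)/(-94 + (1 - 1)**2))*(-6) = (5*(100 + 564 - 5*0**2)/(-94 + 0**2))*(-6) = (5*(100 + 564 - 5*0)/(-94 + 0))*(-6) = (5*(100 + 564 + 0)/(-94))*(-6) = (5*(-1/94)*664)*(-6) = -1660/47*(-6) = 9960/47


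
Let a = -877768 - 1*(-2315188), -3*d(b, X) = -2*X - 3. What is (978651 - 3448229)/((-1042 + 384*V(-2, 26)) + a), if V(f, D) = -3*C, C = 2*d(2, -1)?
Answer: -1234789/717805 ≈ -1.7202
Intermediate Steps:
d(b, X) = 1 + 2*X/3 (d(b, X) = -(-2*X - 3)/3 = -(-3 - 2*X)/3 = 1 + 2*X/3)
C = ⅔ (C = 2*(1 + (⅔)*(-1)) = 2*(1 - ⅔) = 2*(⅓) = ⅔ ≈ 0.66667)
a = 1437420 (a = -877768 + 2315188 = 1437420)
V(f, D) = -2 (V(f, D) = -3*⅔ = -2)
(978651 - 3448229)/((-1042 + 384*V(-2, 26)) + a) = (978651 - 3448229)/((-1042 + 384*(-2)) + 1437420) = -2469578/((-1042 - 768) + 1437420) = -2469578/(-1810 + 1437420) = -2469578/1435610 = -2469578*1/1435610 = -1234789/717805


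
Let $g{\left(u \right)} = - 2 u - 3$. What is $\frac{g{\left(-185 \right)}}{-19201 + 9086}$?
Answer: $- \frac{367}{10115} \approx -0.036283$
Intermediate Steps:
$g{\left(u \right)} = -3 - 2 u$
$\frac{g{\left(-185 \right)}}{-19201 + 9086} = \frac{-3 - -370}{-19201 + 9086} = \frac{-3 + 370}{-10115} = 367 \left(- \frac{1}{10115}\right) = - \frac{367}{10115}$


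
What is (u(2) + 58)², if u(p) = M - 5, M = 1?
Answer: 2916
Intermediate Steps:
u(p) = -4 (u(p) = 1 - 5 = -4)
(u(2) + 58)² = (-4 + 58)² = 54² = 2916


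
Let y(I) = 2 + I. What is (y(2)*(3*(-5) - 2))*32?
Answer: -2176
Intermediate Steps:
(y(2)*(3*(-5) - 2))*32 = ((2 + 2)*(3*(-5) - 2))*32 = (4*(-15 - 2))*32 = (4*(-17))*32 = -68*32 = -2176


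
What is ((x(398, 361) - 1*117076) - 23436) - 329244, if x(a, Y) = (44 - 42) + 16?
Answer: -469738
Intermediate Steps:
x(a, Y) = 18 (x(a, Y) = 2 + 16 = 18)
((x(398, 361) - 1*117076) - 23436) - 329244 = ((18 - 1*117076) - 23436) - 329244 = ((18 - 117076) - 23436) - 329244 = (-117058 - 23436) - 329244 = -140494 - 329244 = -469738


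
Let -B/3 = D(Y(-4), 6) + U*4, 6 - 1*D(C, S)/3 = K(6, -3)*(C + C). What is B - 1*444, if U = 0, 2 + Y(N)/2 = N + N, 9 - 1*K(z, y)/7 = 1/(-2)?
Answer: -24438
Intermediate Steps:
K(z, y) = 133/2 (K(z, y) = 63 - 7/(-2) = 63 - 7*(-½) = 63 + 7/2 = 133/2)
Y(N) = -4 + 4*N (Y(N) = -4 + 2*(N + N) = -4 + 2*(2*N) = -4 + 4*N)
D(C, S) = 18 - 399*C (D(C, S) = 18 - 399*(C + C)/2 = 18 - 399*2*C/2 = 18 - 399*C)
B = -23994 (B = -3*((18 - 399*(-4 + 4*(-4))) + 0*4) = -3*((18 - 399*(-4 - 16)) + 0) = -3*((18 - 399*(-20)) + 0) = -3*((18 + 7980) + 0) = -3*(7998 + 0) = -3*7998 = -23994)
B - 1*444 = -23994 - 1*444 = -23994 - 444 = -24438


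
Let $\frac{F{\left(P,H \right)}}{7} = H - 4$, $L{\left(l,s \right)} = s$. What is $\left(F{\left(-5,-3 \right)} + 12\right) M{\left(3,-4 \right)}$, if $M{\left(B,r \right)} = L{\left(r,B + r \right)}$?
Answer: $37$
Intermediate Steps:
$F{\left(P,H \right)} = -28 + 7 H$ ($F{\left(P,H \right)} = 7 \left(H - 4\right) = 7 \left(-4 + H\right) = -28 + 7 H$)
$M{\left(B,r \right)} = B + r$
$\left(F{\left(-5,-3 \right)} + 12\right) M{\left(3,-4 \right)} = \left(\left(-28 + 7 \left(-3\right)\right) + 12\right) \left(3 - 4\right) = \left(\left(-28 - 21\right) + 12\right) \left(-1\right) = \left(-49 + 12\right) \left(-1\right) = \left(-37\right) \left(-1\right) = 37$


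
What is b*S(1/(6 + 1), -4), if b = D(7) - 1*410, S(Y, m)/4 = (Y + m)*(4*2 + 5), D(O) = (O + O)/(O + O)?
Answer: 574236/7 ≈ 82034.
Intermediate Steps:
D(O) = 1 (D(O) = (2*O)/((2*O)) = (2*O)*(1/(2*O)) = 1)
S(Y, m) = 52*Y + 52*m (S(Y, m) = 4*((Y + m)*(4*2 + 5)) = 4*((Y + m)*(8 + 5)) = 4*((Y + m)*13) = 4*(13*Y + 13*m) = 52*Y + 52*m)
b = -409 (b = 1 - 1*410 = 1 - 410 = -409)
b*S(1/(6 + 1), -4) = -409*(52/(6 + 1) + 52*(-4)) = -409*(52/7 - 208) = -409*(-1404/7) = 574236/7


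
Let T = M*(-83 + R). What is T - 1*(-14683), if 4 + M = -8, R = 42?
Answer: 15175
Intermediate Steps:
M = -12 (M = -4 - 8 = -12)
T = 492 (T = -12*(-83 + 42) = -12*(-41) = 492)
T - 1*(-14683) = 492 - 1*(-14683) = 492 + 14683 = 15175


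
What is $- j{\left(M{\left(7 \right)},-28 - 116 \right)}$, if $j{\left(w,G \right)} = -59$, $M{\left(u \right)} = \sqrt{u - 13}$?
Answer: $59$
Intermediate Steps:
$M{\left(u \right)} = \sqrt{-13 + u}$
$- j{\left(M{\left(7 \right)},-28 - 116 \right)} = \left(-1\right) \left(-59\right) = 59$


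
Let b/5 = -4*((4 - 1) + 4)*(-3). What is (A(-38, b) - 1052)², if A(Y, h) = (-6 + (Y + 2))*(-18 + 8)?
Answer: 399424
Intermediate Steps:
b = 420 (b = 5*(-4*((4 - 1) + 4)*(-3)) = 5*(-4*(3 + 4)*(-3)) = 5*(-4*7*(-3)) = 5*(-28*(-3)) = 5*84 = 420)
A(Y, h) = 40 - 10*Y (A(Y, h) = (-6 + (2 + Y))*(-10) = (-4 + Y)*(-10) = 40 - 10*Y)
(A(-38, b) - 1052)² = ((40 - 10*(-38)) - 1052)² = ((40 + 380) - 1052)² = (420 - 1052)² = (-632)² = 399424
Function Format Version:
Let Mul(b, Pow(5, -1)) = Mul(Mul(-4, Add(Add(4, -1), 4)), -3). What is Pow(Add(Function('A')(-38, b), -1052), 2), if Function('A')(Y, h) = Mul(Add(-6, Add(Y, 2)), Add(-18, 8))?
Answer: 399424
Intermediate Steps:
b = 420 (b = Mul(5, Mul(Mul(-4, Add(Add(4, -1), 4)), -3)) = Mul(5, Mul(Mul(-4, Add(3, 4)), -3)) = Mul(5, Mul(Mul(-4, 7), -3)) = Mul(5, Mul(-28, -3)) = Mul(5, 84) = 420)
Function('A')(Y, h) = Add(40, Mul(-10, Y)) (Function('A')(Y, h) = Mul(Add(-6, Add(2, Y)), -10) = Mul(Add(-4, Y), -10) = Add(40, Mul(-10, Y)))
Pow(Add(Function('A')(-38, b), -1052), 2) = Pow(Add(Add(40, Mul(-10, -38)), -1052), 2) = Pow(Add(Add(40, 380), -1052), 2) = Pow(Add(420, -1052), 2) = Pow(-632, 2) = 399424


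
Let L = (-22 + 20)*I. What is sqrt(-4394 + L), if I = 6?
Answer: I*sqrt(4406) ≈ 66.378*I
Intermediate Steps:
L = -12 (L = (-22 + 20)*6 = -2*6 = -12)
sqrt(-4394 + L) = sqrt(-4394 - 12) = sqrt(-4406) = I*sqrt(4406)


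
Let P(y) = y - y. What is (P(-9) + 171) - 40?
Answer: 131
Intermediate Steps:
P(y) = 0
(P(-9) + 171) - 40 = (0 + 171) - 40 = 171 - 40 = 131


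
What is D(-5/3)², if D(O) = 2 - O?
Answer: 121/9 ≈ 13.444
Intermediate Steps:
D(-5/3)² = (2 - (-5)/3)² = (2 - 1*(-5/3))² = (2 + 5/3)² = (11/3)² = 121/9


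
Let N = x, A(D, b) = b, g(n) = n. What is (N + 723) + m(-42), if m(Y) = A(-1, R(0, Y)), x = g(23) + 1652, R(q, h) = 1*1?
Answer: 2399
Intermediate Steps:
R(q, h) = 1
x = 1675 (x = 23 + 1652 = 1675)
m(Y) = 1
N = 1675
(N + 723) + m(-42) = (1675 + 723) + 1 = 2398 + 1 = 2399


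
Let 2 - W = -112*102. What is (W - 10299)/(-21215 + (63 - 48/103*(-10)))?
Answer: -16583/311168 ≈ -0.053293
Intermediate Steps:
W = 11426 (W = 2 - (-112)*102 = 2 - 1*(-11424) = 2 + 11424 = 11426)
(W - 10299)/(-21215 + (63 - 48/103*(-10))) = (11426 - 10299)/(-21215 + (63 - 48/103*(-10))) = 1127/(-21215 + (63 - 48*1/103*(-10))) = 1127/(-21215 + (63 - 48/103*(-10))) = 1127/(-21215 + (63 + 480/103)) = 1127/(-21215 + 6969/103) = 1127/(-2178176/103) = 1127*(-103/2178176) = -16583/311168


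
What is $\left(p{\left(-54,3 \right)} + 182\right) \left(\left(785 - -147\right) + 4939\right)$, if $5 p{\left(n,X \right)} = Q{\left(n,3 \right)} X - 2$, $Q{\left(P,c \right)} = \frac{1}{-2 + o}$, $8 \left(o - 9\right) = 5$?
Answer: $\frac{325323852}{305} \approx 1.0666 \cdot 10^{6}$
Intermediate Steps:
$o = \frac{77}{8}$ ($o = 9 + \frac{1}{8} \cdot 5 = 9 + \frac{5}{8} = \frac{77}{8} \approx 9.625$)
$Q{\left(P,c \right)} = \frac{8}{61}$ ($Q{\left(P,c \right)} = \frac{1}{-2 + \frac{77}{8}} = \frac{1}{\frac{61}{8}} = \frac{8}{61}$)
$p{\left(n,X \right)} = - \frac{2}{5} + \frac{8 X}{305}$ ($p{\left(n,X \right)} = \frac{\frac{8 X}{61} - 2}{5} = \frac{-2 + \frac{8 X}{61}}{5} = - \frac{2}{5} + \frac{8 X}{305}$)
$\left(p{\left(-54,3 \right)} + 182\right) \left(\left(785 - -147\right) + 4939\right) = \left(\left(- \frac{2}{5} + \frac{8}{305} \cdot 3\right) + 182\right) \left(\left(785 - -147\right) + 4939\right) = \left(\left(- \frac{2}{5} + \frac{24}{305}\right) + 182\right) \left(\left(785 + 147\right) + 4939\right) = \left(- \frac{98}{305} + 182\right) \left(932 + 4939\right) = \frac{55412}{305} \cdot 5871 = \frac{325323852}{305}$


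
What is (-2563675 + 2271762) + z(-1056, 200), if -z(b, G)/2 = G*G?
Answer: -371913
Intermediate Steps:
z(b, G) = -2*G² (z(b, G) = -2*G*G = -2*G²)
(-2563675 + 2271762) + z(-1056, 200) = (-2563675 + 2271762) - 2*200² = -291913 - 2*40000 = -291913 - 80000 = -371913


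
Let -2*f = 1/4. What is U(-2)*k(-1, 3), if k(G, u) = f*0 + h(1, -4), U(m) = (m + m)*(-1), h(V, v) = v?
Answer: -16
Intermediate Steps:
f = -1/8 (f = -1/2/4 = -1/2*1/4 = -1/8 ≈ -0.12500)
U(m) = -2*m (U(m) = (2*m)*(-1) = -2*m)
k(G, u) = -4 (k(G, u) = -1/8*0 - 4 = 0 - 4 = -4)
U(-2)*k(-1, 3) = -2*(-2)*(-4) = 4*(-4) = -16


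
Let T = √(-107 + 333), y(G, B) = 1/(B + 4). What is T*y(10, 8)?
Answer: √226/12 ≈ 1.2528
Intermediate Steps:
y(G, B) = 1/(4 + B)
T = √226 ≈ 15.033
T*y(10, 8) = √226/(4 + 8) = √226/12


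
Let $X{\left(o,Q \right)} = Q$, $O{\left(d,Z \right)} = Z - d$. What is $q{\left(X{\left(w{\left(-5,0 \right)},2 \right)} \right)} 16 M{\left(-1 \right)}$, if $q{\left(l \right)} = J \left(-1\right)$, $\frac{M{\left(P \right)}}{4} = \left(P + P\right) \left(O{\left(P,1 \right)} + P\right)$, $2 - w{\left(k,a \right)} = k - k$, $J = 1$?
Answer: $128$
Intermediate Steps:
$w{\left(k,a \right)} = 2$ ($w{\left(k,a \right)} = 2 - \left(k - k\right) = 2 - 0 = 2 + 0 = 2$)
$M{\left(P \right)} = 8 P$ ($M{\left(P \right)} = 4 \left(P + P\right) \left(\left(1 - P\right) + P\right) = 4 \cdot 2 P 1 = 4 \cdot 2 P = 8 P$)
$q{\left(l \right)} = -1$ ($q{\left(l \right)} = 1 \left(-1\right) = -1$)
$q{\left(X{\left(w{\left(-5,0 \right)},2 \right)} \right)} 16 M{\left(-1 \right)} = \left(-1\right) 16 \cdot 8 \left(-1\right) = \left(-16\right) \left(-8\right) = 128$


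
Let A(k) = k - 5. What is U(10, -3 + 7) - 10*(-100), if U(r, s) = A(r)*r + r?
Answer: 1060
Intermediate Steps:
A(k) = -5 + k
U(r, s) = r + r*(-5 + r) (U(r, s) = (-5 + r)*r + r = r*(-5 + r) + r = r + r*(-5 + r))
U(10, -3 + 7) - 10*(-100) = 10*(-4 + 10) - 10*(-100) = 10*6 + 1000 = 60 + 1000 = 1060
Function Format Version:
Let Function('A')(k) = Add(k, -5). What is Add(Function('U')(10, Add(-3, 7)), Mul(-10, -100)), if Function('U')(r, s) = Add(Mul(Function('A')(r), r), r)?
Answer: 1060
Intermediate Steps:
Function('A')(k) = Add(-5, k)
Function('U')(r, s) = Add(r, Mul(r, Add(-5, r))) (Function('U')(r, s) = Add(Mul(Add(-5, r), r), r) = Add(Mul(r, Add(-5, r)), r) = Add(r, Mul(r, Add(-5, r))))
Add(Function('U')(10, Add(-3, 7)), Mul(-10, -100)) = Add(Mul(10, Add(-4, 10)), Mul(-10, -100)) = Add(Mul(10, 6), 1000) = Add(60, 1000) = 1060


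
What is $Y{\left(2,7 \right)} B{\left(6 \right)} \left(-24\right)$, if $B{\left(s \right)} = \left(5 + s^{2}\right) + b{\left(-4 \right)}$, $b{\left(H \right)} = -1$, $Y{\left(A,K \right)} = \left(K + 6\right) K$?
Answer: $-87360$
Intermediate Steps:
$Y{\left(A,K \right)} = K \left(6 + K\right)$ ($Y{\left(A,K \right)} = \left(6 + K\right) K = K \left(6 + K\right)$)
$B{\left(s \right)} = 4 + s^{2}$ ($B{\left(s \right)} = \left(5 + s^{2}\right) - 1 = 4 + s^{2}$)
$Y{\left(2,7 \right)} B{\left(6 \right)} \left(-24\right) = 7 \left(6 + 7\right) \left(4 + 6^{2}\right) \left(-24\right) = 7 \cdot 13 \left(4 + 36\right) \left(-24\right) = 91 \cdot 40 \left(-24\right) = 3640 \left(-24\right) = -87360$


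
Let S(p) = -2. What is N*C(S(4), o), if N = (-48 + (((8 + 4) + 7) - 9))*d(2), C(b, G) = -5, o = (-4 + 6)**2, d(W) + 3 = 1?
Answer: -380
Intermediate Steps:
d(W) = -2 (d(W) = -3 + 1 = -2)
o = 4 (o = 2**2 = 4)
N = 76 (N = (-48 + (((8 + 4) + 7) - 9))*(-2) = (-48 + ((12 + 7) - 9))*(-2) = (-48 + (19 - 9))*(-2) = (-48 + 10)*(-2) = -38*(-2) = 76)
N*C(S(4), o) = 76*(-5) = -380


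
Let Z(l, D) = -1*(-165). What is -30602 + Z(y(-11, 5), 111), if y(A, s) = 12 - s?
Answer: -30437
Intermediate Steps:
Z(l, D) = 165
-30602 + Z(y(-11, 5), 111) = -30602 + 165 = -30437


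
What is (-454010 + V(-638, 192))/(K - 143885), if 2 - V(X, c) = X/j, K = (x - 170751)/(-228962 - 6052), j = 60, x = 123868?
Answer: 533478685649/169074712535 ≈ 3.1553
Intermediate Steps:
K = 46883/235014 (K = (123868 - 170751)/(-228962 - 6052) = -46883/(-235014) = -46883*(-1/235014) = 46883/235014 ≈ 0.19949)
V(X, c) = 2 - X/60
(-454010 + V(-638, 192))/(K - 143885) = (-454010 + (2 - 1/60*(-638)))/(46883/235014 - 143885) = (-454010 + (2 + 319/30))/(-33814942507/235014) = (-454010 + 379/30)*(-235014/33814942507) = -13619921/30*(-235014/33814942507) = 533478685649/169074712535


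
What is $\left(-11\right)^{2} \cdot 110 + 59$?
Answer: $13369$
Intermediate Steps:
$\left(-11\right)^{2} \cdot 110 + 59 = 121 \cdot 110 + 59 = 13310 + 59 = 13369$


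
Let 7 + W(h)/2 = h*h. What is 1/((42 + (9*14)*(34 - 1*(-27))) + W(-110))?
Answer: 1/31914 ≈ 3.1334e-5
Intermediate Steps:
W(h) = -14 + 2*h² (W(h) = -14 + 2*(h*h) = -14 + 2*h²)
1/((42 + (9*14)*(34 - 1*(-27))) + W(-110)) = 1/((42 + (9*14)*(34 - 1*(-27))) + (-14 + 2*(-110)²)) = 1/((42 + 126*(34 + 27)) + (-14 + 2*12100)) = 1/((42 + 126*61) + (-14 + 24200)) = 1/((42 + 7686) + 24186) = 1/(7728 + 24186) = 1/31914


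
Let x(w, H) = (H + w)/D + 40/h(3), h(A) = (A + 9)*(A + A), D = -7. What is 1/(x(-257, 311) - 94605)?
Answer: -63/5960566 ≈ -1.0569e-5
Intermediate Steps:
h(A) = 2*A*(9 + A) (h(A) = (9 + A)*(2*A) = 2*A*(9 + A))
x(w, H) = 5/9 - H/7 - w/7 (x(w, H) = (H + w)/(-7) + 40/((2*3*(9 + 3))) = (H + w)*(-1/7) + 40/((2*3*12)) = (-H/7 - w/7) + 40/72 = (-H/7 - w/7) + 40*(1/72) = (-H/7 - w/7) + 5/9 = 5/9 - H/7 - w/7)
1/(x(-257, 311) - 94605) = 1/((5/9 - 1/7*311 - 1/7*(-257)) - 94605) = 1/((5/9 - 311/7 + 257/7) - 94605) = 1/(-451/63 - 94605) = 1/(-5960566/63) = -63/5960566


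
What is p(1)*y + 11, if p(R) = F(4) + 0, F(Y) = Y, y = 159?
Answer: 647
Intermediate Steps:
p(R) = 4 (p(R) = 4 + 0 = 4)
p(1)*y + 11 = 4*159 + 11 = 636 + 11 = 647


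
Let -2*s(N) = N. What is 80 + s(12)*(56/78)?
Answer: 984/13 ≈ 75.692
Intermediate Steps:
s(N) = -N/2
80 + s(12)*(56/78) = 80 + (-½*12)*(56/78) = 80 - 336/78 = 80 - 6*28/39 = 80 - 56/13 = 984/13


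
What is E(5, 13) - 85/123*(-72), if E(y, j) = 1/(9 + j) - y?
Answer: 40411/902 ≈ 44.802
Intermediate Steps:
E(5, 13) - 85/123*(-72) = (1 - 9*5 - 1*13*5)/(9 + 13) - 85/123*(-72) = (1 - 45 - 65)/22 - 85*1/123*(-72) = (1/22)*(-109) - 85/123*(-72) = -109/22 + 2040/41 = 40411/902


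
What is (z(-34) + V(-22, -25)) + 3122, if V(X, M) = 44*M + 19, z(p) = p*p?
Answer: 3197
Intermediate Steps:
z(p) = p²
V(X, M) = 19 + 44*M
(z(-34) + V(-22, -25)) + 3122 = ((-34)² + (19 + 44*(-25))) + 3122 = (1156 + (19 - 1100)) + 3122 = (1156 - 1081) + 3122 = 75 + 3122 = 3197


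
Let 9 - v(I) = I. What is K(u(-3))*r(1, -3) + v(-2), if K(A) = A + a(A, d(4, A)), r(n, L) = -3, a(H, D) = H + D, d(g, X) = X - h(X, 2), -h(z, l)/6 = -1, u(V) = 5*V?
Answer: 164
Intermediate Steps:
h(z, l) = 6 (h(z, l) = -6*(-1) = 6)
d(g, X) = -6 + X (d(g, X) = X - 1*6 = X - 6 = -6 + X)
v(I) = 9 - I
a(H, D) = D + H
K(A) = -6 + 3*A (K(A) = A + ((-6 + A) + A) = A + (-6 + 2*A) = -6 + 3*A)
K(u(-3))*r(1, -3) + v(-2) = (-6 + 3*(5*(-3)))*(-3) + (9 - 1*(-2)) = (-6 + 3*(-15))*(-3) + (9 + 2) = (-6 - 45)*(-3) + 11 = -51*(-3) + 11 = 153 + 11 = 164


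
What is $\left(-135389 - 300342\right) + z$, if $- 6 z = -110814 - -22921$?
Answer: $- \frac{2526493}{6} \approx -4.2108 \cdot 10^{5}$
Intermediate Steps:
$z = \frac{87893}{6}$ ($z = - \frac{-110814 - -22921}{6} = - \frac{-110814 + 22921}{6} = \left(- \frac{1}{6}\right) \left(-87893\right) = \frac{87893}{6} \approx 14649.0$)
$\left(-135389 - 300342\right) + z = \left(-135389 - 300342\right) + \frac{87893}{6} = -435731 + \frac{87893}{6} = - \frac{2526493}{6}$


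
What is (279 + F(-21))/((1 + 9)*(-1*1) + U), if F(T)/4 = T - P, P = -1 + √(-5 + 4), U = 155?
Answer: 199/145 - 4*I/145 ≈ 1.3724 - 0.027586*I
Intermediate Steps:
P = -1 + I (P = -1 + √(-1) = -1 + I ≈ -1.0 + 1.0*I)
F(T) = 4 - 4*I + 4*T (F(T) = 4*(T - (-1 + I)) = 4*(T + (1 - I)) = 4*(1 + T - I) = 4 - 4*I + 4*T)
(279 + F(-21))/((1 + 9)*(-1*1) + U) = (279 + (4 - 4*I + 4*(-21)))/((1 + 9)*(-1*1) + 155) = (279 + (4 - 4*I - 84))/(10*(-1) + 155) = (279 + (-80 - 4*I))/(-10 + 155) = (199 - 4*I)/145 = (199 - 4*I)*(1/145) = 199/145 - 4*I/145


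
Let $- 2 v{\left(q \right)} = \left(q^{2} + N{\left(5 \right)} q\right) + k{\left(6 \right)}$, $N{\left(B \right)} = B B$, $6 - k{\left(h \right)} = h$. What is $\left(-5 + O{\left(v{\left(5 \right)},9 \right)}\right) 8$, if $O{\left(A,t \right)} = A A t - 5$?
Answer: $404920$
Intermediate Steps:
$k{\left(h \right)} = 6 - h$
$N{\left(B \right)} = B^{2}$
$v{\left(q \right)} = - \frac{25 q}{2} - \frac{q^{2}}{2}$ ($v{\left(q \right)} = - \frac{\left(q^{2} + 5^{2} q\right) + \left(6 - 6\right)}{2} = - \frac{\left(q^{2} + 25 q\right) + \left(6 - 6\right)}{2} = - \frac{\left(q^{2} + 25 q\right) + 0}{2} = - \frac{q^{2} + 25 q}{2} = - \frac{25 q}{2} - \frac{q^{2}}{2}$)
$O{\left(A,t \right)} = -5 + t A^{2}$ ($O{\left(A,t \right)} = A^{2} t - 5 = t A^{2} - 5 = -5 + t A^{2}$)
$\left(-5 + O{\left(v{\left(5 \right)},9 \right)}\right) 8 = \left(-5 - \left(5 - 9 \left(\frac{1}{2} \cdot 5 \left(-25 - 5\right)\right)^{2}\right)\right) 8 = \left(-5 - \left(5 - 9 \left(\frac{1}{2} \cdot 5 \left(-30\right)\right)^{2}\right)\right) 8 = \left(-5 - \left(5 - 9 \left(-75\right)^{2}\right)\right) 8 = \left(-5 + \left(-5 + 9 \cdot 5625\right)\right) 8 = \left(-5 + \left(-5 + 50625\right)\right) 8 = \left(-5 + 50620\right) 8 = 50615 \cdot 8 = 404920$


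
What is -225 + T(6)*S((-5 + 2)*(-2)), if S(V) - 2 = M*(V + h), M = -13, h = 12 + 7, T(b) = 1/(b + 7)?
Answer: -3248/13 ≈ -249.85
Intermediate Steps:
T(b) = 1/(7 + b)
h = 19
S(V) = -245 - 13*V (S(V) = 2 - 13*(V + 19) = 2 - 13*(19 + V) = 2 + (-247 - 13*V) = -245 - 13*V)
-225 + T(6)*S((-5 + 2)*(-2)) = -225 + (-245 - 13*(-5 + 2)*(-2))/(7 + 6) = -225 + (-245 - (-39)*(-2))/13 = -225 + (-245 - 13*6)/13 = -225 + (-245 - 78)/13 = -225 + (1/13)*(-323) = -225 - 323/13 = -3248/13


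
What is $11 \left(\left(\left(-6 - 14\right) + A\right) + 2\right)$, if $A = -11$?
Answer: $-319$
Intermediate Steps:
$11 \left(\left(\left(-6 - 14\right) + A\right) + 2\right) = 11 \left(\left(\left(-6 - 14\right) - 11\right) + 2\right) = 11 \left(\left(-20 - 11\right) + 2\right) = 11 \left(-31 + 2\right) = 11 \left(-29\right) = -319$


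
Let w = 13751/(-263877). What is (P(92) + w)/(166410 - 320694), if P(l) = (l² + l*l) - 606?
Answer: -4306986643/40711999068 ≈ -0.10579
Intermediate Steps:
w = -13751/263877 (w = 13751*(-1/263877) = -13751/263877 ≈ -0.052111)
P(l) = -606 + 2*l² (P(l) = (l² + l²) - 606 = 2*l² - 606 = -606 + 2*l²)
(P(92) + w)/(166410 - 320694) = ((-606 + 2*92²) - 13751/263877)/(166410 - 320694) = ((-606 + 2*8464) - 13751/263877)/(-154284) = ((-606 + 16928) - 13751/263877)*(-1/154284) = (16322 - 13751/263877)*(-1/154284) = (4306986643/263877)*(-1/154284) = -4306986643/40711999068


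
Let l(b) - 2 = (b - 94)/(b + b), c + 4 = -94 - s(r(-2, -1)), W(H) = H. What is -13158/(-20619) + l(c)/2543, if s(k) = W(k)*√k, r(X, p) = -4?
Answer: 9002563576/14081473421 + 94*I/6146431 ≈ 0.63932 + 1.5293e-5*I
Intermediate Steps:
s(k) = k^(3/2) (s(k) = k*√k = k^(3/2))
c = -98 + 8*I (c = -4 + (-94 - (-4)^(3/2)) = -4 + (-94 - (-8)*I) = -4 + (-94 + 8*I) = -98 + 8*I ≈ -98.0 + 8.0*I)
l(b) = 2 + (-94 + b)/(2*b) (l(b) = 2 + (b - 94)/(b + b) = 2 + (-94 + b)/((2*b)) = 2 + (-94 + b)*(1/(2*b)) = 2 + (-94 + b)/(2*b))
-13158/(-20619) + l(c)/2543 = -13158/(-20619) + (5/2 - 47*(-98 - 8*I)/9668)/2543 = -13158*(-1/20619) + (5/2 - 47*(-98 - 8*I)/9668)*(1/2543) = 1462/2291 + (5/2 - 47*(-98 - 8*I)/9668)*(1/2543) = 1462/2291 + (5/5086 - 47*(-98 - 8*I)/24585724) = 7447187/11652026 - 47*(-98 - 8*I)/24585724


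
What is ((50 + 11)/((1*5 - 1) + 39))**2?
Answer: 3721/1849 ≈ 2.0124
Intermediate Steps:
((50 + 11)/((1*5 - 1) + 39))**2 = (61/((5 - 1) + 39))**2 = (61/(4 + 39))**2 = (61/43)**2 = 3721/1849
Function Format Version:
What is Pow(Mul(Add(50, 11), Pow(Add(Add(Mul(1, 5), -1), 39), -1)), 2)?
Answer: Rational(3721, 1849) ≈ 2.0124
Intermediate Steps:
Pow(Mul(Add(50, 11), Pow(Add(Add(Mul(1, 5), -1), 39), -1)), 2) = Pow(Mul(61, Pow(Add(Add(5, -1), 39), -1)), 2) = Pow(Mul(61, Pow(Add(4, 39), -1)), 2) = Pow(Mul(61, Pow(43, -1)), 2) = Pow(Mul(61, Rational(1, 43)), 2) = Pow(Rational(61, 43), 2) = Rational(3721, 1849)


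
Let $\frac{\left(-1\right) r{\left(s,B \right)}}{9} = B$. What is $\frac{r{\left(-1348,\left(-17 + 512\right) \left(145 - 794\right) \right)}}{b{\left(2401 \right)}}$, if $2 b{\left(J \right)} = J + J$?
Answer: $\frac{2891295}{2401} \approx 1204.2$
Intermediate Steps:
$r{\left(s,B \right)} = - 9 B$
$b{\left(J \right)} = J$ ($b{\left(J \right)} = \frac{J + J}{2} = \frac{2 J}{2} = J$)
$\frac{r{\left(-1348,\left(-17 + 512\right) \left(145 - 794\right) \right)}}{b{\left(2401 \right)}} = \frac{\left(-9\right) \left(-17 + 512\right) \left(145 - 794\right)}{2401} = - 9 \cdot 495 \left(-649\right) \frac{1}{2401} = \left(-9\right) \left(-321255\right) \frac{1}{2401} = 2891295 \cdot \frac{1}{2401} = \frac{2891295}{2401}$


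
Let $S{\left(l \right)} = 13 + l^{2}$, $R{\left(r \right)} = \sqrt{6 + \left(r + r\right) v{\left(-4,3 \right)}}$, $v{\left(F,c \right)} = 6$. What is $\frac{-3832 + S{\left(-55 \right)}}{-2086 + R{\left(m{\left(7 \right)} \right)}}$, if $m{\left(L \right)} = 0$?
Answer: $\frac{828142}{2175695} + \frac{397 \sqrt{6}}{2175695} \approx 0.38108$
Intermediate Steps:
$R{\left(r \right)} = \sqrt{6 + 12 r}$ ($R{\left(r \right)} = \sqrt{6 + \left(r + r\right) 6} = \sqrt{6 + 2 r 6} = \sqrt{6 + 12 r}$)
$\frac{-3832 + S{\left(-55 \right)}}{-2086 + R{\left(m{\left(7 \right)} \right)}} = \frac{-3832 + \left(13 + \left(-55\right)^{2}\right)}{-2086 + \sqrt{6 + 12 \cdot 0}} = \frac{-3832 + \left(13 + 3025\right)}{-2086 + \sqrt{6 + 0}} = \frac{-3832 + 3038}{-2086 + \sqrt{6}} = - \frac{794}{-2086 + \sqrt{6}}$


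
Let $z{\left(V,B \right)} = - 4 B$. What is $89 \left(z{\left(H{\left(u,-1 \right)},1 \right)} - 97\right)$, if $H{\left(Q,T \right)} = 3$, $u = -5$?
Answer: $-8989$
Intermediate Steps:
$89 \left(z{\left(H{\left(u,-1 \right)},1 \right)} - 97\right) = 89 \left(\left(-4\right) 1 - 97\right) = 89 \left(-4 - 97\right) = 89 \left(-101\right) = -8989$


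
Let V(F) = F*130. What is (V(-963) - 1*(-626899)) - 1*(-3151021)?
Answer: 3652730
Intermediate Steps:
V(F) = 130*F
(V(-963) - 1*(-626899)) - 1*(-3151021) = (130*(-963) - 1*(-626899)) - 1*(-3151021) = (-125190 + 626899) + 3151021 = 501709 + 3151021 = 3652730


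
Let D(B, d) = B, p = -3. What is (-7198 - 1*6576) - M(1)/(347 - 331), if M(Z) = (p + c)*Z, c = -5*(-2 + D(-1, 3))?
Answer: -55099/4 ≈ -13775.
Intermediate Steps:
c = 15 (c = -5*(-2 - 1) = -5*(-3) = 15)
M(Z) = 12*Z (M(Z) = (-3 + 15)*Z = 12*Z)
(-7198 - 1*6576) - M(1)/(347 - 331) = (-7198 - 1*6576) - 12*1/(347 - 331) = (-7198 - 6576) - 12/16 = -13774 - 12/16 = -13774 - 1*¾ = -13774 - ¾ = -55099/4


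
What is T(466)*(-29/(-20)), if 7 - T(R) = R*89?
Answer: -1202543/20 ≈ -60127.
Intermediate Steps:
T(R) = 7 - 89*R (T(R) = 7 - R*89 = 7 - 89*R)
T(466)*(-29/(-20)) = (7 - 89*466)*(-29/(-20)) = (7 - 41474)*(-29*(-1/20)) = -41467*29/20 = -1202543/20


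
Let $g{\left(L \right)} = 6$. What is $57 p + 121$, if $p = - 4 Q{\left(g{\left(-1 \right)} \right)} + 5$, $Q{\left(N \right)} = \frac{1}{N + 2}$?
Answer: $\frac{755}{2} \approx 377.5$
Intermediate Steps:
$Q{\left(N \right)} = \frac{1}{2 + N}$
$p = \frac{9}{2}$ ($p = - \frac{4}{2 + 6} + 5 = - \frac{4}{8} + 5 = \left(-4\right) \frac{1}{8} + 5 = - \frac{1}{2} + 5 = \frac{9}{2} \approx 4.5$)
$57 p + 121 = 57 \cdot \frac{9}{2} + 121 = \frac{513}{2} + 121 = \frac{755}{2}$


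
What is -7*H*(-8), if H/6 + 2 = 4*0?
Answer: -672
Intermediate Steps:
H = -12 (H = -12 + 6*(4*0) = -12 + 6*0 = -12 + 0 = -12)
-7*H*(-8) = -7*(-12)*(-8) = 84*(-8) = -672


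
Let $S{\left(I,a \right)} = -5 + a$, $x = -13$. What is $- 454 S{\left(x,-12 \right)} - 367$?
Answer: $7351$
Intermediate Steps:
$- 454 S{\left(x,-12 \right)} - 367 = - 454 \left(-5 - 12\right) - 367 = \left(-454\right) \left(-17\right) - 367 = 7718 - 367 = 7351$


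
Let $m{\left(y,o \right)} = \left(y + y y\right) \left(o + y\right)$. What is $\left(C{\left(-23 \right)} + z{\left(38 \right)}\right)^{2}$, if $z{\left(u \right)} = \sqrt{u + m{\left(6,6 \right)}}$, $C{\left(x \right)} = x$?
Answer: $\left(23 - \sqrt{542}\right)^{2} \approx 0.078901$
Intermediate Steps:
$m{\left(y,o \right)} = \left(o + y\right) \left(y + y^{2}\right)$ ($m{\left(y,o \right)} = \left(y + y^{2}\right) \left(o + y\right) = \left(o + y\right) \left(y + y^{2}\right)$)
$z{\left(u \right)} = \sqrt{504 + u}$ ($z{\left(u \right)} = \sqrt{u + 6 \left(6 + 6 + 6^{2} + 6 \cdot 6\right)} = \sqrt{u + 6 \left(6 + 6 + 36 + 36\right)} = \sqrt{u + 6 \cdot 84} = \sqrt{u + 504} = \sqrt{504 + u}$)
$\left(C{\left(-23 \right)} + z{\left(38 \right)}\right)^{2} = \left(-23 + \sqrt{504 + 38}\right)^{2} = \left(-23 + \sqrt{542}\right)^{2}$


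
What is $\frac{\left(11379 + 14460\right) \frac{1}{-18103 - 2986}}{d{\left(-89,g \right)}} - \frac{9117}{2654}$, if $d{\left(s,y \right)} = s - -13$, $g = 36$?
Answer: $- \frac{7271911341}{2126867828} \approx -3.4191$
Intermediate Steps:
$d{\left(s,y \right)} = 13 + s$ ($d{\left(s,y \right)} = s + 13 = 13 + s$)
$\frac{\left(11379 + 14460\right) \frac{1}{-18103 - 2986}}{d{\left(-89,g \right)}} - \frac{9117}{2654} = \frac{\left(11379 + 14460\right) \frac{1}{-18103 - 2986}}{13 - 89} - \frac{9117}{2654} = \frac{25839 \frac{1}{-21089}}{-76} - \frac{9117}{2654} = 25839 \left(- \frac{1}{21089}\right) \left(- \frac{1}{76}\right) - \frac{9117}{2654} = \left(- \frac{25839}{21089}\right) \left(- \frac{1}{76}\right) - \frac{9117}{2654} = \frac{25839}{1602764} - \frac{9117}{2654} = - \frac{7271911341}{2126867828}$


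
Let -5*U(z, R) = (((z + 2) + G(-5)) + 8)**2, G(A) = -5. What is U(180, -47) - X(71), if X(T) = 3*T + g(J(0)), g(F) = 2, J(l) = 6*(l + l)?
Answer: -7060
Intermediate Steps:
J(l) = 12*l (J(l) = 6*(2*l) = 12*l)
X(T) = 2 + 3*T (X(T) = 3*T + 2 = 2 + 3*T)
U(z, R) = -(5 + z)**2/5 (U(z, R) = -(((z + 2) - 5) + 8)**2/5 = -(((2 + z) - 5) + 8)**2/5 = -((-3 + z) + 8)**2/5 = -(5 + z)**2/5)
U(180, -47) - X(71) = -(5 + 180)**2/5 - (2 + 3*71) = -1/5*185**2 - (2 + 213) = -1/5*34225 - 1*215 = -6845 - 215 = -7060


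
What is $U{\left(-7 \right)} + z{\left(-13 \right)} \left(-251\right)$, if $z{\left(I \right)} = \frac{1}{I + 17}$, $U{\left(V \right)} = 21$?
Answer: $- \frac{167}{4} \approx -41.75$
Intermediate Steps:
$z{\left(I \right)} = \frac{1}{17 + I}$
$U{\left(-7 \right)} + z{\left(-13 \right)} \left(-251\right) = 21 + \frac{1}{17 - 13} \left(-251\right) = 21 + \frac{1}{4} \left(-251\right) = 21 - \frac{251}{4} = - \frac{167}{4}$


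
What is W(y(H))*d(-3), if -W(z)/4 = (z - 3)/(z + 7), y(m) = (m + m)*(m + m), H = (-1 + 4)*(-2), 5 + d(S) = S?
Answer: 4512/151 ≈ 29.881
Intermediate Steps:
d(S) = -5 + S
H = -6 (H = 3*(-2) = -6)
y(m) = 4*m**2 (y(m) = (2*m)*(2*m) = 4*m**2)
W(z) = -4*(-3 + z)/(7 + z) (W(z) = -4*(z - 3)/(z + 7) = -4*(-3 + z)/(7 + z))
W(y(H))*d(-3) = (4*(3 - 4*(-6)**2)/(7 + 4*(-6)**2))*(-5 - 3) = (4*(3 - 4*36)/(7 + 4*36))*(-8) = (4*(3 - 1*144)/(7 + 144))*(-8) = (4*(3 - 144)/151)*(-8) = (4*(1/151)*(-141))*(-8) = -564/151*(-8) = 4512/151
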